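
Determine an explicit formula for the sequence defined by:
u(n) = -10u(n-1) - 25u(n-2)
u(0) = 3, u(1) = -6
Characteristic equation: x² + 10x + 25 = 0, which is (x - (-5))².
Repeated root r = -5.
General solution: u(n) = (A + Bn)·(-5)^n.
From u(0) = 3: A = 3.
From u(1) = -6: (A + B)·(-5) = -6 ⇒ B = - \frac{9}{5}.
So u(n) = \left(3 - \frac{9 n}{5}\right) \cdot (-5)^n.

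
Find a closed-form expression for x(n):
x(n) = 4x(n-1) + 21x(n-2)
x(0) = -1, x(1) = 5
Characteristic equation: x² - 4x - 21 = 0, which factors as (x - (-3))(x - (7)) = 0.
Roots r₁ = -3, r₂ = 7 (distinct).
General solution: x(n) = A·(-3)^n + B·(7)^n.
From x(0) = -1: A + B = -1.
From x(1) = 5: -3A + 7B = 5.
Solving: A = - \frac{6}{5}, B = \frac{1}{5}.
So x(n) = - \frac{6 \left(-3\right)^{n}}{5} + \frac{7^{n}}{5}.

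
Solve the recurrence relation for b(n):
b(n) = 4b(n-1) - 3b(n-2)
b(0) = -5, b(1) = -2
Characteristic equation: x² - 4x + 3 = 0, which factors as (x - (1))(x - (3)) = 0.
Roots r₁ = 1, r₂ = 3 (distinct).
General solution: b(n) = A·(1)^n + B·(3)^n.
From b(0) = -5: A + B = -5.
From b(1) = -2: A + 3B = -2.
Solving: A = - \frac{13}{2}, B = \frac{3}{2}.
So b(n) = \frac{3 \cdot 3^{n}}{2} - \frac{13}{2}.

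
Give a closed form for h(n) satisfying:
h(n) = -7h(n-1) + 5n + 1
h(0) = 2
First-order linear with linear forcing.
Homogeneous solution: h_h(n) = A·(-7)^n.
Try particular h_p(n) = pn + q. Substituting:
  pn + q = -7(p(n-1) + q) + 5n + 1.
Matching the n-coefficient: p = -7p + 5 ⇒ p = \frac{5}{8}.
Matching constants: q = 7p - 7q + 1 ⇒ q = \frac{43}{64}.
General: h(n) = A·(-7)^n + \frac{5 n}{8} + \frac{43}{64}.
Apply h(0) = 2: A + \frac{43}{64} = 2 ⇒ A = \frac{85}{64}.
So h(n) = \frac{85 \left(-7\right)^{n}}{64} + \frac{5 n}{8} + \frac{43}{64}.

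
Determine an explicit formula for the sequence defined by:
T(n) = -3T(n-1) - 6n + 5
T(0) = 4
First-order linear with linear forcing.
Homogeneous solution: T_h(n) = A·(-3)^n.
Try particular T_p(n) = pn + q. Substituting:
  pn + q = -3(p(n-1) + q) - 6n + 5.
Matching the n-coefficient: p = -3p - 6 ⇒ p = - \frac{3}{2}.
Matching constants: q = 3p - 3q + 5 ⇒ q = \frac{1}{8}.
General: T(n) = A·(-3)^n - \frac{3 n}{2} + \frac{1}{8}.
Apply T(0) = 4: A + \frac{1}{8} = 4 ⇒ A = \frac{31}{8}.
So T(n) = \frac{31 \left(-3\right)^{n}}{8} - \frac{3 n}{2} + \frac{1}{8}.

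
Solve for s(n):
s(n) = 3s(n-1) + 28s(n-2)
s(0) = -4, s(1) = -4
Characteristic equation: x² - 3x - 28 = 0, which factors as (x - (7))(x - (-4)) = 0.
Roots r₁ = 7, r₂ = -4 (distinct).
General solution: s(n) = A·(7)^n + B·(-4)^n.
From s(0) = -4: A + B = -4.
From s(1) = -4: 7A - 4B = -4.
Solving: A = - \frac{20}{11}, B = - \frac{24}{11}.
So s(n) = - \frac{24 \left(-4\right)^{n}}{11} - \frac{20 \cdot 7^{n}}{11}.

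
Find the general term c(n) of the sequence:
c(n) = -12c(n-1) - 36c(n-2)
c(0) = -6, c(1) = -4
Characteristic equation: x² + 12x + 36 = 0, which is (x - (-6))².
Repeated root r = -6.
General solution: c(n) = (A + Bn)·(-6)^n.
From c(0) = -6: A = -6.
From c(1) = -4: (A + B)·(-6) = -4 ⇒ B = \frac{20}{3}.
So c(n) = \left(\frac{20 n}{3} - 6\right) \cdot (-6)^n.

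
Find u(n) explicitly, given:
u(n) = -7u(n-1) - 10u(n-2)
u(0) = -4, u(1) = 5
Characteristic equation: x² + 7x + 10 = 0, which factors as (x - (-5))(x - (-2)) = 0.
Roots r₁ = -5, r₂ = -2 (distinct).
General solution: u(n) = A·(-5)^n + B·(-2)^n.
From u(0) = -4: A + B = -4.
From u(1) = 5: -5A - 2B = 5.
Solving: A = 1, B = -5.
So u(n) = - 5 \left(-2\right)^{n} + \left(-5\right)^{n}.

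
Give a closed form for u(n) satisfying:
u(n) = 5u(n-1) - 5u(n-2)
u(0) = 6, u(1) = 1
Characteristic equation: x² - 5x + 5 = 0.
Discriminant Δ = (5)² + 4·(-5) = 5.
Roots r₁,₂ = (5 ± √5)/2, so r₁ = \frac{\sqrt{5}}{2} + \frac{5}{2}, r₂ = \frac{5}{2} - \frac{\sqrt{5}}{2}.
General solution: u(n) = A·r₁^n + B·r₂^n.
From the initial conditions, A + B = 6 and r₁A + r₂B = 1.
Since r₁ - r₂ = √5: A = (1 - (6)r₂)/√5 = 3 - \frac{14 \sqrt{5}}{5}, and B = 6 - A = 3 + \frac{14 \sqrt{5}}{5}.
So u(n) = \left(3 - \frac{14 \sqrt{5}}{5}\right)\left(\frac{\sqrt{5}}{2} + \frac{5}{2}\right)^n + \left(3 + \frac{14 \sqrt{5}}{5}\right)\left(\frac{5}{2} - \frac{\sqrt{5}}{2}\right)^n.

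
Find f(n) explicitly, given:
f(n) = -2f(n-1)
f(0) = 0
This is a homogeneous first-order recurrence with ratio -2.
By induction f(n) = f(0) · (-2)^n = 0.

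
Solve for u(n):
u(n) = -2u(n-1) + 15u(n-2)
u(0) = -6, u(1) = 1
Characteristic equation: x² + 2x - 15 = 0, which factors as (x - (-5))(x - (3)) = 0.
Roots r₁ = -5, r₂ = 3 (distinct).
General solution: u(n) = A·(-5)^n + B·(3)^n.
From u(0) = -6: A + B = -6.
From u(1) = 1: -5A + 3B = 1.
Solving: A = - \frac{19}{8}, B = - \frac{29}{8}.
So u(n) = - \frac{19 \left(-5\right)^{n}}{8} - \frac{29 \cdot 3^{n}}{8}.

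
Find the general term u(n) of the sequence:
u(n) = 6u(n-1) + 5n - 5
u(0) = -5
First-order linear with linear forcing.
Homogeneous solution: u_h(n) = A·(6)^n.
Try particular u_p(n) = pn + q. Substituting:
  pn + q = 6(p(n-1) + q) + 5n - 5.
Matching the n-coefficient: p = 6p + 5 ⇒ p = -1.
Matching constants: q = -6p + 6q - 5 ⇒ q = - \frac{1}{5}.
General: u(n) = A·(6)^n - n - \frac{1}{5}.
Apply u(0) = -5: A - \frac{1}{5} = -5 ⇒ A = - \frac{24}{5}.
So u(n) = - \frac{24 \cdot 6^{n}}{5} - n - \frac{1}{5}.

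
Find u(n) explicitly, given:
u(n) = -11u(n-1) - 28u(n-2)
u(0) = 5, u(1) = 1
Characteristic equation: x² + 11x + 28 = 0, which factors as (x - (-4))(x - (-7)) = 0.
Roots r₁ = -4, r₂ = -7 (distinct).
General solution: u(n) = A·(-4)^n + B·(-7)^n.
From u(0) = 5: A + B = 5.
From u(1) = 1: -4A - 7B = 1.
Solving: A = 12, B = -7.
So u(n) = 12 \left(-4\right)^{n} - 7 \left(-7\right)^{n}.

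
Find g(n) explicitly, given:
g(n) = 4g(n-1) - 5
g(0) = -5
First-order linear non-homogeneous.
Homogeneous solution: g_h(n) = A·(4)^n.
Try constant particular solution g_p = K: K = 4K - 5 ⇒ K = \frac{5}{3}.
General: g(n) = A·(4)^n + \frac{5}{3}.
Apply g(0) = -5: A + \frac{5}{3} = -5 ⇒ A = - \frac{20}{3}.
So g(n) = \frac{5}{3} - \frac{20 \cdot 4^{n}}{3}.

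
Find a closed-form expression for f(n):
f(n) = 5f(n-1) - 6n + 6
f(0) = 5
First-order linear with linear forcing.
Homogeneous solution: f_h(n) = A·(5)^n.
Try particular f_p(n) = pn + q. Substituting:
  pn + q = 5(p(n-1) + q) - 6n + 6.
Matching the n-coefficient: p = 5p - 6 ⇒ p = \frac{3}{2}.
Matching constants: q = -5p + 5q + 6 ⇒ q = \frac{3}{8}.
General: f(n) = A·(5)^n + \frac{3 n}{2} + \frac{3}{8}.
Apply f(0) = 5: A + \frac{3}{8} = 5 ⇒ A = \frac{37}{8}.
So f(n) = \frac{37 \cdot 5^{n}}{8} + \frac{3 n}{2} + \frac{3}{8}.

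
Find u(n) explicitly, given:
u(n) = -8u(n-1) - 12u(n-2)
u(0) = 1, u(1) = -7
Characteristic equation: x² + 8x + 12 = 0, which factors as (x - (-6))(x - (-2)) = 0.
Roots r₁ = -6, r₂ = -2 (distinct).
General solution: u(n) = A·(-6)^n + B·(-2)^n.
From u(0) = 1: A + B = 1.
From u(1) = -7: -6A - 2B = -7.
Solving: A = \frac{5}{4}, B = - \frac{1}{4}.
So u(n) = - \frac{\left(-2\right)^{n}}{4} + \frac{5 \left(-6\right)^{n}}{4}.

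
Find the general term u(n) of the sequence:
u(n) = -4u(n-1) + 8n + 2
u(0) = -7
First-order linear with linear forcing.
Homogeneous solution: u_h(n) = A·(-4)^n.
Try particular u_p(n) = pn + q. Substituting:
  pn + q = -4(p(n-1) + q) + 8n + 2.
Matching the n-coefficient: p = -4p + 8 ⇒ p = \frac{8}{5}.
Matching constants: q = 4p - 4q + 2 ⇒ q = \frac{42}{25}.
General: u(n) = A·(-4)^n + \frac{8 n}{5} + \frac{42}{25}.
Apply u(0) = -7: A + \frac{42}{25} = -7 ⇒ A = - \frac{217}{25}.
So u(n) = - \frac{217 \left(-4\right)^{n}}{25} + \frac{8 n}{5} + \frac{42}{25}.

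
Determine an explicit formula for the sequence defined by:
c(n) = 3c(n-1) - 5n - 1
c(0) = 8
First-order linear with linear forcing.
Homogeneous solution: c_h(n) = A·(3)^n.
Try particular c_p(n) = pn + q. Substituting:
  pn + q = 3(p(n-1) + q) - 5n - 1.
Matching the n-coefficient: p = 3p - 5 ⇒ p = \frac{5}{2}.
Matching constants: q = -3p + 3q - 1 ⇒ q = \frac{17}{4}.
General: c(n) = A·(3)^n + \frac{5 n}{2} + \frac{17}{4}.
Apply c(0) = 8: A + \frac{17}{4} = 8 ⇒ A = \frac{15}{4}.
So c(n) = \frac{15 \cdot 3^{n}}{4} + \frac{5 n}{2} + \frac{17}{4}.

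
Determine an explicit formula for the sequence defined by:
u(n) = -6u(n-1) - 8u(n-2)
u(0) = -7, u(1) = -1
Characteristic equation: x² + 6x + 8 = 0, which factors as (x - (-2))(x - (-4)) = 0.
Roots r₁ = -2, r₂ = -4 (distinct).
General solution: u(n) = A·(-2)^n + B·(-4)^n.
From u(0) = -7: A + B = -7.
From u(1) = -1: -2A - 4B = -1.
Solving: A = - \frac{29}{2}, B = \frac{15}{2}.
So u(n) = - \frac{29 \left(-2\right)^{n}}{2} + \frac{15 \left(-4\right)^{n}}{2}.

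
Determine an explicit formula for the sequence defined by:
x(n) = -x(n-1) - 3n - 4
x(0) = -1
First-order linear with linear forcing.
Homogeneous solution: x_h(n) = A·(-1)^n.
Try particular x_p(n) = pn + q. Substituting:
  pn + q = -(p(n-1) + q) - 3n - 4.
Matching the n-coefficient: p = -p - 3 ⇒ p = - \frac{3}{2}.
Matching constants: q = p - q - 4 ⇒ q = - \frac{11}{4}.
General: x(n) = A·(-1)^n - \frac{3 n}{2} - \frac{11}{4}.
Apply x(0) = -1: A - \frac{11}{4} = -1 ⇒ A = \frac{7}{4}.
So x(n) = \frac{7 \left(-1\right)^{n}}{4} - \frac{3 n}{2} - \frac{11}{4}.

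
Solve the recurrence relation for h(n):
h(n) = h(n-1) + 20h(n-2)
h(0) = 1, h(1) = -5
Characteristic equation: x² - x - 20 = 0, which factors as (x - (5))(x - (-4)) = 0.
Roots r₁ = 5, r₂ = -4 (distinct).
General solution: h(n) = A·(5)^n + B·(-4)^n.
From h(0) = 1: A + B = 1.
From h(1) = -5: 5A - 4B = -5.
Solving: A = - \frac{1}{9}, B = \frac{10}{9}.
So h(n) = \frac{10 \left(-4\right)^{n}}{9} - \frac{5^{n}}{9}.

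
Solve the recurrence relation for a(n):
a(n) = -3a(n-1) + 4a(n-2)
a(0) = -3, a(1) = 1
Characteristic equation: x² + 3x - 4 = 0, which factors as (x - (1))(x - (-4)) = 0.
Roots r₁ = 1, r₂ = -4 (distinct).
General solution: a(n) = A·(1)^n + B·(-4)^n.
From a(0) = -3: A + B = -3.
From a(1) = 1: A - 4B = 1.
Solving: A = - \frac{11}{5}, B = - \frac{4}{5}.
So a(n) = - \frac{4 \left(-4\right)^{n}}{5} - \frac{11}{5}.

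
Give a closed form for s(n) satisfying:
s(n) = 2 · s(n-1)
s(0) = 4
Pure geometric recurrence with ratio 2.
By induction s(n) = s(0) · (2)^n = 4 \cdot 2^{n}.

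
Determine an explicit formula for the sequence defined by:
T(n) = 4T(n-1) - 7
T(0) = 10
First-order linear non-homogeneous.
Homogeneous solution: T_h(n) = A·(4)^n.
Try constant particular solution T_p = K: K = 4K - 7 ⇒ K = \frac{7}{3}.
General: T(n) = A·(4)^n + \frac{7}{3}.
Apply T(0) = 10: A + \frac{7}{3} = 10 ⇒ A = \frac{23}{3}.
So T(n) = \frac{23 \cdot 4^{n}}{3} + \frac{7}{3}.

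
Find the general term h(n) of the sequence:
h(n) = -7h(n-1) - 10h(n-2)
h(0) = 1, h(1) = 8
Characteristic equation: x² + 7x + 10 = 0, which factors as (x - (-5))(x - (-2)) = 0.
Roots r₁ = -5, r₂ = -2 (distinct).
General solution: h(n) = A·(-5)^n + B·(-2)^n.
From h(0) = 1: A + B = 1.
From h(1) = 8: -5A - 2B = 8.
Solving: A = - \frac{10}{3}, B = \frac{13}{3}.
So h(n) = \frac{13 \left(-2\right)^{n}}{3} - \frac{10 \left(-5\right)^{n}}{3}.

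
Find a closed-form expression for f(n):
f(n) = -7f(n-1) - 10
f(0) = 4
First-order linear non-homogeneous.
Homogeneous solution: f_h(n) = A·(-7)^n.
Try constant particular solution f_p = K: K = -7K - 10 ⇒ K = - \frac{5}{4}.
General: f(n) = A·(-7)^n - \frac{5}{4}.
Apply f(0) = 4: A - \frac{5}{4} = 4 ⇒ A = \frac{21}{4}.
So f(n) = \frac{21 \left(-7\right)^{n}}{4} - \frac{5}{4}.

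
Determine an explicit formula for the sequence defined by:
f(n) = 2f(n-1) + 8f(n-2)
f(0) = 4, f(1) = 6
Characteristic equation: x² - 2x - 8 = 0, which factors as (x - (4))(x - (-2)) = 0.
Roots r₁ = 4, r₂ = -2 (distinct).
General solution: f(n) = A·(4)^n + B·(-2)^n.
From f(0) = 4: A + B = 4.
From f(1) = 6: 4A - 2B = 6.
Solving: A = \frac{7}{3}, B = \frac{5}{3}.
So f(n) = \frac{5 \left(-2\right)^{n}}{3} + \frac{7 \cdot 4^{n}}{3}.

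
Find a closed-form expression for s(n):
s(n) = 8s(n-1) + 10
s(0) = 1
First-order linear non-homogeneous.
Homogeneous solution: s_h(n) = A·(8)^n.
Try constant particular solution s_p = K: K = 8K + 10 ⇒ K = - \frac{10}{7}.
General: s(n) = A·(8)^n - \frac{10}{7}.
Apply s(0) = 1: A - \frac{10}{7} = 1 ⇒ A = \frac{17}{7}.
So s(n) = \frac{17 \cdot 8^{n}}{7} - \frac{10}{7}.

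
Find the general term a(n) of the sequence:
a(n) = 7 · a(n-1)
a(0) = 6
Pure geometric recurrence with ratio 7.
By induction a(n) = a(0) · (7)^n = 6 \cdot 7^{n}.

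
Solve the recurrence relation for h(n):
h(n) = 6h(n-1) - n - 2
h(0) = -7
First-order linear with linear forcing.
Homogeneous solution: h_h(n) = A·(6)^n.
Try particular h_p(n) = pn + q. Substituting:
  pn + q = 6(p(n-1) + q) - n - 2.
Matching the n-coefficient: p = 6p - 1 ⇒ p = \frac{1}{5}.
Matching constants: q = -6p + 6q - 2 ⇒ q = \frac{16}{25}.
General: h(n) = A·(6)^n + \frac{n}{5} + \frac{16}{25}.
Apply h(0) = -7: A + \frac{16}{25} = -7 ⇒ A = - \frac{191}{25}.
So h(n) = - \frac{191 \cdot 6^{n}}{25} + \frac{n}{5} + \frac{16}{25}.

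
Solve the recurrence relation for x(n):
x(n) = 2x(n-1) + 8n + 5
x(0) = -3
First-order linear with linear forcing.
Homogeneous solution: x_h(n) = A·(2)^n.
Try particular x_p(n) = pn + q. Substituting:
  pn + q = 2(p(n-1) + q) + 8n + 5.
Matching the n-coefficient: p = 2p + 8 ⇒ p = -8.
Matching constants: q = -2p + 2q + 5 ⇒ q = -21.
General: x(n) = A·(2)^n - 8 n - 21.
Apply x(0) = -3: A - 21 = -3 ⇒ A = 18.
So x(n) = 18 \cdot 2^{n} - 8 n - 21.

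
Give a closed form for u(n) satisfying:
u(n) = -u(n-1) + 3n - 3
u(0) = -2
First-order linear with linear forcing.
Homogeneous solution: u_h(n) = A·(-1)^n.
Try particular u_p(n) = pn + q. Substituting:
  pn + q = -(p(n-1) + q) + 3n - 3.
Matching the n-coefficient: p = -p + 3 ⇒ p = \frac{3}{2}.
Matching constants: q = p - q - 3 ⇒ q = - \frac{3}{4}.
General: u(n) = A·(-1)^n + \frac{3 n}{2} - \frac{3}{4}.
Apply u(0) = -2: A - \frac{3}{4} = -2 ⇒ A = - \frac{5}{4}.
So u(n) = - \frac{5 \left(-1\right)^{n}}{4} + \frac{3 n}{2} - \frac{3}{4}.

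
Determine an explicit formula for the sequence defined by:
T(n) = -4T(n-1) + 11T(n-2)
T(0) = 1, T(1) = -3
Characteristic equation: x² + 4x - 11 = 0.
Discriminant Δ = (-4)² + 4·(11) = 60.
Roots r₁,₂ = (-4 ± √60)/2, so r₁ = -2 + \sqrt{15}, r₂ = - \sqrt{15} - 2.
General solution: T(n) = A·r₁^n + B·r₂^n.
From the initial conditions, A + B = 1 and r₁A + r₂B = -3.
Since r₁ - r₂ = √60: A = (-3 - (1)r₂)/√60 = \frac{1}{2} - \frac{\sqrt{15}}{30}, and B = 1 - A = \frac{\sqrt{15}}{30} + \frac{1}{2}.
So T(n) = \left(\frac{1}{2} - \frac{\sqrt{15}}{30}\right)\left(-2 + \sqrt{15}\right)^n + \left(\frac{\sqrt{15}}{30} + \frac{1}{2}\right)\left(- \sqrt{15} - 2\right)^n.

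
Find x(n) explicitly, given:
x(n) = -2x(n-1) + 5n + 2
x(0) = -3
First-order linear with linear forcing.
Homogeneous solution: x_h(n) = A·(-2)^n.
Try particular x_p(n) = pn + q. Substituting:
  pn + q = -2(p(n-1) + q) + 5n + 2.
Matching the n-coefficient: p = -2p + 5 ⇒ p = \frac{5}{3}.
Matching constants: q = 2p - 2q + 2 ⇒ q = \frac{16}{9}.
General: x(n) = A·(-2)^n + \frac{5 n}{3} + \frac{16}{9}.
Apply x(0) = -3: A + \frac{16}{9} = -3 ⇒ A = - \frac{43}{9}.
So x(n) = - \frac{43 \left(-2\right)^{n}}{9} + \frac{5 n}{3} + \frac{16}{9}.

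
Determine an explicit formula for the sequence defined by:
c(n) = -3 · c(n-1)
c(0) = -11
Pure geometric recurrence with ratio -3.
By induction c(n) = c(0) · (-3)^n = - 11 \left(-3\right)^{n}.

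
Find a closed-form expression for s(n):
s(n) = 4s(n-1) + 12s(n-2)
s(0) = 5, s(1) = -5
Characteristic equation: x² - 4x - 12 = 0, which factors as (x - (6))(x - (-2)) = 0.
Roots r₁ = 6, r₂ = -2 (distinct).
General solution: s(n) = A·(6)^n + B·(-2)^n.
From s(0) = 5: A + B = 5.
From s(1) = -5: 6A - 2B = -5.
Solving: A = \frac{5}{8}, B = \frac{35}{8}.
So s(n) = \frac{35 \left(-2\right)^{n}}{8} + \frac{5 \cdot 6^{n}}{8}.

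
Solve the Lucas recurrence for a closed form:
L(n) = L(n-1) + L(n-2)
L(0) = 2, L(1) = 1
This is the Lucas sequence.
Characteristic equation: x² - x - 1 = 0; roots r₁ = \frac{1}{2} + \frac{\sqrt{5}}{2}, r₂ = \frac{1}{2} - \frac{\sqrt{5}}{2}.
General: L(n) = A·r₁^n + B·r₂^n. Solving with L(0)=2, L(1)=1 gives A = 1, B = 1.
So L(n) = 2^{- n} \left(\left(1 - \sqrt{5}\right)^{n} + \left(1 + \sqrt{5}\right)^{n}\right).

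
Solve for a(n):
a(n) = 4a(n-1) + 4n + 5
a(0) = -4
First-order linear with linear forcing.
Homogeneous solution: a_h(n) = A·(4)^n.
Try particular a_p(n) = pn + q. Substituting:
  pn + q = 4(p(n-1) + q) + 4n + 5.
Matching the n-coefficient: p = 4p + 4 ⇒ p = - \frac{4}{3}.
Matching constants: q = -4p + 4q + 5 ⇒ q = - \frac{31}{9}.
General: a(n) = A·(4)^n - \frac{4 n}{3} - \frac{31}{9}.
Apply a(0) = -4: A - \frac{31}{9} = -4 ⇒ A = - \frac{5}{9}.
So a(n) = - \frac{5 \cdot 4^{n}}{9} - \frac{4 n}{3} - \frac{31}{9}.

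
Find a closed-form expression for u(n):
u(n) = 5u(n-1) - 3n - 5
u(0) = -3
First-order linear with linear forcing.
Homogeneous solution: u_h(n) = A·(5)^n.
Try particular u_p(n) = pn + q. Substituting:
  pn + q = 5(p(n-1) + q) - 3n - 5.
Matching the n-coefficient: p = 5p - 3 ⇒ p = \frac{3}{4}.
Matching constants: q = -5p + 5q - 5 ⇒ q = \frac{35}{16}.
General: u(n) = A·(5)^n + \frac{3 n}{4} + \frac{35}{16}.
Apply u(0) = -3: A + \frac{35}{16} = -3 ⇒ A = - \frac{83}{16}.
So u(n) = - \frac{83 \cdot 5^{n}}{16} + \frac{3 n}{4} + \frac{35}{16}.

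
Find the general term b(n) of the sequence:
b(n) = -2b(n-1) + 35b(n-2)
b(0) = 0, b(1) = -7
Characteristic equation: x² + 2x - 35 = 0, which factors as (x - (5))(x - (-7)) = 0.
Roots r₁ = 5, r₂ = -7 (distinct).
General solution: b(n) = A·(5)^n + B·(-7)^n.
From b(0) = 0: A + B = 0.
From b(1) = -7: 5A - 7B = -7.
Solving: A = - \frac{7}{12}, B = \frac{7}{12}.
So b(n) = \frac{7 \left(-7\right)^{n}}{12} - \frac{7 \cdot 5^{n}}{12}.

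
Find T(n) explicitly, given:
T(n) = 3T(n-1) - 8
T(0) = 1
First-order linear non-homogeneous.
Homogeneous solution: T_h(n) = A·(3)^n.
Try constant particular solution T_p = K: K = 3K - 8 ⇒ K = 4.
General: T(n) = A·(3)^n + 4.
Apply T(0) = 1: A + 4 = 1 ⇒ A = -3.
So T(n) = 4 - 3 \cdot 3^{n}.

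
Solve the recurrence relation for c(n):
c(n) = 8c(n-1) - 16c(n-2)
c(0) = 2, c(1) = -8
Characteristic equation: x² - 8x + 16 = 0, which is (x - (4))².
Repeated root r = 4.
General solution: c(n) = (A + Bn)·(4)^n.
From c(0) = 2: A = 2.
From c(1) = -8: (A + B)·(4) = -8 ⇒ B = -4.
So c(n) = \left(2 - 4 n\right) \cdot (4)^n.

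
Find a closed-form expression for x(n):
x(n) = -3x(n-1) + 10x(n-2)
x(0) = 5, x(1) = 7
Characteristic equation: x² + 3x - 10 = 0, which factors as (x - (-5))(x - (2)) = 0.
Roots r₁ = -5, r₂ = 2 (distinct).
General solution: x(n) = A·(-5)^n + B·(2)^n.
From x(0) = 5: A + B = 5.
From x(1) = 7: -5A + 2B = 7.
Solving: A = \frac{3}{7}, B = \frac{32}{7}.
So x(n) = \frac{3 \left(-5\right)^{n}}{7} + \frac{32 \cdot 2^{n}}{7}.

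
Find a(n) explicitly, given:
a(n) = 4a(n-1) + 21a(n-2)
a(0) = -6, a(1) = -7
Characteristic equation: x² - 4x - 21 = 0, which factors as (x - (7))(x - (-3)) = 0.
Roots r₁ = 7, r₂ = -3 (distinct).
General solution: a(n) = A·(7)^n + B·(-3)^n.
From a(0) = -6: A + B = -6.
From a(1) = -7: 7A - 3B = -7.
Solving: A = - \frac{5}{2}, B = - \frac{7}{2}.
So a(n) = - \frac{7 \left(-3\right)^{n}}{2} - \frac{5 \cdot 7^{n}}{2}.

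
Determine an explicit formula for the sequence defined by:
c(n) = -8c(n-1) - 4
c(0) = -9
First-order linear non-homogeneous.
Homogeneous solution: c_h(n) = A·(-8)^n.
Try constant particular solution c_p = K: K = -8K - 4 ⇒ K = - \frac{4}{9}.
General: c(n) = A·(-8)^n - \frac{4}{9}.
Apply c(0) = -9: A - \frac{4}{9} = -9 ⇒ A = - \frac{77}{9}.
So c(n) = - \frac{77 \left(-8\right)^{n}}{9} - \frac{4}{9}.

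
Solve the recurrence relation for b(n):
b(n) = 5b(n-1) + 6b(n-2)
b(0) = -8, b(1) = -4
Characteristic equation: x² - 5x - 6 = 0, which factors as (x - (-1))(x - (6)) = 0.
Roots r₁ = -1, r₂ = 6 (distinct).
General solution: b(n) = A·(-1)^n + B·(6)^n.
From b(0) = -8: A + B = -8.
From b(1) = -4: -A + 6B = -4.
Solving: A = - \frac{44}{7}, B = - \frac{12}{7}.
So b(n) = - \frac{44 \left(-1\right)^{n}}{7} - \frac{12 \cdot 6^{n}}{7}.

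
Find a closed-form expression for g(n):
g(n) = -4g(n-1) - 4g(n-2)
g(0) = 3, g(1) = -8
Characteristic equation: x² + 4x + 4 = 0, which is (x - (-2))².
Repeated root r = -2.
General solution: g(n) = (A + Bn)·(-2)^n.
From g(0) = 3: A = 3.
From g(1) = -8: (A + B)·(-2) = -8 ⇒ B = 1.
So g(n) = \left(n + 3\right) \cdot (-2)^n.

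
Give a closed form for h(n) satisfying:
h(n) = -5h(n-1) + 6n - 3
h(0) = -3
First-order linear with linear forcing.
Homogeneous solution: h_h(n) = A·(-5)^n.
Try particular h_p(n) = pn + q. Substituting:
  pn + q = -5(p(n-1) + q) + 6n - 3.
Matching the n-coefficient: p = -5p + 6 ⇒ p = 1.
Matching constants: q = 5p - 5q - 3 ⇒ q = \frac{1}{3}.
General: h(n) = A·(-5)^n + n + \frac{1}{3}.
Apply h(0) = -3: A + \frac{1}{3} = -3 ⇒ A = - \frac{10}{3}.
So h(n) = - \frac{10 \left(-5\right)^{n}}{3} + n + \frac{1}{3}.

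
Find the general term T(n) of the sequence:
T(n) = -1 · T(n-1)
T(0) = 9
Pure geometric recurrence with ratio -1.
By induction T(n) = T(0) · (-1)^n = 9 \left(-1\right)^{n}.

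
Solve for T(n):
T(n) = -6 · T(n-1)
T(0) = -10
Pure geometric recurrence with ratio -6.
By induction T(n) = T(0) · (-6)^n = - 10 \left(-6\right)^{n}.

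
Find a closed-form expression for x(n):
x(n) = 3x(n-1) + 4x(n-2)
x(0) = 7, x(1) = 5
Characteristic equation: x² - 3x - 4 = 0, which factors as (x - (-1))(x - (4)) = 0.
Roots r₁ = -1, r₂ = 4 (distinct).
General solution: x(n) = A·(-1)^n + B·(4)^n.
From x(0) = 7: A + B = 7.
From x(1) = 5: -A + 4B = 5.
Solving: A = \frac{23}{5}, B = \frac{12}{5}.
So x(n) = \frac{23 \left(-1\right)^{n}}{5} + \frac{12 \cdot 4^{n}}{5}.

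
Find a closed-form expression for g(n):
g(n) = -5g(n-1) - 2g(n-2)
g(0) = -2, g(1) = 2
Characteristic equation: x² + 5x + 2 = 0.
Discriminant Δ = (-5)² + 4·(-2) = 17.
Roots r₁,₂ = (-5 ± √17)/2, so r₁ = - \frac{5}{2} + \frac{\sqrt{17}}{2}, r₂ = - \frac{5}{2} - \frac{\sqrt{17}}{2}.
General solution: g(n) = A·r₁^n + B·r₂^n.
From the initial conditions, A + B = -2 and r₁A + r₂B = 2.
Since r₁ - r₂ = √17: A = (2 - (-2)r₂)/√17 = -1 - \frac{3 \sqrt{17}}{17}, and B = -2 - A = -1 + \frac{3 \sqrt{17}}{17}.
So g(n) = \left(-1 - \frac{3 \sqrt{17}}{17}\right)\left(- \frac{5}{2} + \frac{\sqrt{17}}{2}\right)^n + \left(-1 + \frac{3 \sqrt{17}}{17}\right)\left(- \frac{5}{2} - \frac{\sqrt{17}}{2}\right)^n.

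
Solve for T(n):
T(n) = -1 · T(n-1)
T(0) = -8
Pure geometric recurrence with ratio -1.
By induction T(n) = T(0) · (-1)^n = - 8 \left(-1\right)^{n}.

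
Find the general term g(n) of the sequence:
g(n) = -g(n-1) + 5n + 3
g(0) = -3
First-order linear with linear forcing.
Homogeneous solution: g_h(n) = A·(-1)^n.
Try particular g_p(n) = pn + q. Substituting:
  pn + q = -(p(n-1) + q) + 5n + 3.
Matching the n-coefficient: p = -p + 5 ⇒ p = \frac{5}{2}.
Matching constants: q = p - q + 3 ⇒ q = \frac{11}{4}.
General: g(n) = A·(-1)^n + \frac{5 n}{2} + \frac{11}{4}.
Apply g(0) = -3: A + \frac{11}{4} = -3 ⇒ A = - \frac{23}{4}.
So g(n) = - \frac{23 \left(-1\right)^{n}}{4} + \frac{5 n}{2} + \frac{11}{4}.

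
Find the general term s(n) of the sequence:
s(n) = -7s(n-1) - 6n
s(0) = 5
First-order linear with linear forcing.
Homogeneous solution: s_h(n) = A·(-7)^n.
Try particular s_p(n) = pn + q. Substituting:
  pn + q = -7(p(n-1) + q) - 6n.
Matching the n-coefficient: p = -7p - 6 ⇒ p = - \frac{3}{4}.
Matching constants: q = 7p - 7q ⇒ q = - \frac{21}{32}.
General: s(n) = A·(-7)^n - \frac{3 n}{4} - \frac{21}{32}.
Apply s(0) = 5: A - \frac{21}{32} = 5 ⇒ A = \frac{181}{32}.
So s(n) = \frac{181 \left(-7\right)^{n}}{32} - \frac{3 n}{4} - \frac{21}{32}.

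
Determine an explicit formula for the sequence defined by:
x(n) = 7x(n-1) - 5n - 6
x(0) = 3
First-order linear with linear forcing.
Homogeneous solution: x_h(n) = A·(7)^n.
Try particular x_p(n) = pn + q. Substituting:
  pn + q = 7(p(n-1) + q) - 5n - 6.
Matching the n-coefficient: p = 7p - 5 ⇒ p = \frac{5}{6}.
Matching constants: q = -7p + 7q - 6 ⇒ q = \frac{71}{36}.
General: x(n) = A·(7)^n + \frac{5 n}{6} + \frac{71}{36}.
Apply x(0) = 3: A + \frac{71}{36} = 3 ⇒ A = \frac{37}{36}.
So x(n) = \frac{37 \cdot 7^{n}}{36} + \frac{5 n}{6} + \frac{71}{36}.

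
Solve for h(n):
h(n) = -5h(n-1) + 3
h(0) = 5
First-order linear non-homogeneous.
Homogeneous solution: h_h(n) = A·(-5)^n.
Try constant particular solution h_p = K: K = -5K + 3 ⇒ K = \frac{1}{2}.
General: h(n) = A·(-5)^n + \frac{1}{2}.
Apply h(0) = 5: A + \frac{1}{2} = 5 ⇒ A = \frac{9}{2}.
So h(n) = \frac{9 \left(-5\right)^{n}}{2} + \frac{1}{2}.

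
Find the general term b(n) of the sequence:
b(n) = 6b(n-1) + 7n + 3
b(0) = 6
First-order linear with linear forcing.
Homogeneous solution: b_h(n) = A·(6)^n.
Try particular b_p(n) = pn + q. Substituting:
  pn + q = 6(p(n-1) + q) + 7n + 3.
Matching the n-coefficient: p = 6p + 7 ⇒ p = - \frac{7}{5}.
Matching constants: q = -6p + 6q + 3 ⇒ q = - \frac{57}{25}.
General: b(n) = A·(6)^n - \frac{7 n}{5} - \frac{57}{25}.
Apply b(0) = 6: A - \frac{57}{25} = 6 ⇒ A = \frac{207}{25}.
So b(n) = \frac{207 \cdot 6^{n}}{25} - \frac{7 n}{5} - \frac{57}{25}.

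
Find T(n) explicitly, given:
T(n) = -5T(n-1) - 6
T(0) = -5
First-order linear non-homogeneous.
Homogeneous solution: T_h(n) = A·(-5)^n.
Try constant particular solution T_p = K: K = -5K - 6 ⇒ K = -1.
General: T(n) = A·(-5)^n - 1.
Apply T(0) = -5: A - 1 = -5 ⇒ A = -4.
So T(n) = - 4 \left(-5\right)^{n} - 1.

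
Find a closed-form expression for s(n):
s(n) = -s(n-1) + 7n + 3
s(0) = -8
First-order linear with linear forcing.
Homogeneous solution: s_h(n) = A·(-1)^n.
Try particular s_p(n) = pn + q. Substituting:
  pn + q = -(p(n-1) + q) + 7n + 3.
Matching the n-coefficient: p = -p + 7 ⇒ p = \frac{7}{2}.
Matching constants: q = p - q + 3 ⇒ q = \frac{13}{4}.
General: s(n) = A·(-1)^n + \frac{7 n}{2} + \frac{13}{4}.
Apply s(0) = -8: A + \frac{13}{4} = -8 ⇒ A = - \frac{45}{4}.
So s(n) = - \frac{45 \left(-1\right)^{n}}{4} + \frac{7 n}{2} + \frac{13}{4}.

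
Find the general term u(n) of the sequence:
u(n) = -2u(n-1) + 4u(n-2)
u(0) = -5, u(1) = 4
Characteristic equation: x² + 2x - 4 = 0.
Discriminant Δ = (-2)² + 4·(4) = 20.
Roots r₁,₂ = (-2 ± √20)/2, so r₁ = -1 + \sqrt{5}, r₂ = - \sqrt{5} - 1.
General solution: u(n) = A·r₁^n + B·r₂^n.
From the initial conditions, A + B = -5 and r₁A + r₂B = 4.
Since r₁ - r₂ = √20: A = (4 - (-5)r₂)/√20 = - \frac{5}{2} - \frac{\sqrt{5}}{10}, and B = -5 - A = - \frac{5}{2} + \frac{\sqrt{5}}{10}.
So u(n) = \left(- \frac{5}{2} - \frac{\sqrt{5}}{10}\right)\left(-1 + \sqrt{5}\right)^n + \left(- \frac{5}{2} + \frac{\sqrt{5}}{10}\right)\left(- \sqrt{5} - 1\right)^n.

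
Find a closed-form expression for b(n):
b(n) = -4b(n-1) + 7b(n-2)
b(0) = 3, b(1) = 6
Characteristic equation: x² + 4x - 7 = 0.
Discriminant Δ = (-4)² + 4·(7) = 44.
Roots r₁,₂ = (-4 ± √44)/2, so r₁ = -2 + \sqrt{11}, r₂ = - \sqrt{11} - 2.
General solution: b(n) = A·r₁^n + B·r₂^n.
From the initial conditions, A + B = 3 and r₁A + r₂B = 6.
Since r₁ - r₂ = √44: A = (6 - (3)r₂)/√44 = \frac{3}{2} + \frac{6 \sqrt{11}}{11}, and B = 3 - A = \frac{3}{2} - \frac{6 \sqrt{11}}{11}.
So b(n) = \left(\frac{3}{2} + \frac{6 \sqrt{11}}{11}\right)\left(-2 + \sqrt{11}\right)^n + \left(\frac{3}{2} - \frac{6 \sqrt{11}}{11}\right)\left(- \sqrt{11} - 2\right)^n.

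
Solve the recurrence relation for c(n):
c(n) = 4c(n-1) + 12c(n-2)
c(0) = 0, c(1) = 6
Characteristic equation: x² - 4x - 12 = 0, which factors as (x - (6))(x - (-2)) = 0.
Roots r₁ = 6, r₂ = -2 (distinct).
General solution: c(n) = A·(6)^n + B·(-2)^n.
From c(0) = 0: A + B = 0.
From c(1) = 6: 6A - 2B = 6.
Solving: A = \frac{3}{4}, B = - \frac{3}{4}.
So c(n) = - \frac{3 \left(-2\right)^{n}}{4} + \frac{3 \cdot 6^{n}}{4}.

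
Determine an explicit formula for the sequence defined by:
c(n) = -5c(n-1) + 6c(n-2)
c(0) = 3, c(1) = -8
Characteristic equation: x² + 5x - 6 = 0, which factors as (x - (1))(x - (-6)) = 0.
Roots r₁ = 1, r₂ = -6 (distinct).
General solution: c(n) = A·(1)^n + B·(-6)^n.
From c(0) = 3: A + B = 3.
From c(1) = -8: A - 6B = -8.
Solving: A = \frac{10}{7}, B = \frac{11}{7}.
So c(n) = \frac{11 \left(-6\right)^{n}}{7} + \frac{10}{7}.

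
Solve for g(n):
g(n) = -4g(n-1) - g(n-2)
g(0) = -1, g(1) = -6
Characteristic equation: x² + 4x + 1 = 0.
Discriminant Δ = (-4)² + 4·(-1) = 12.
Roots r₁,₂ = (-4 ± √12)/2, so r₁ = -2 + \sqrt{3}, r₂ = -2 - \sqrt{3}.
General solution: g(n) = A·r₁^n + B·r₂^n.
From the initial conditions, A + B = -1 and r₁A + r₂B = -6.
Since r₁ - r₂ = √12: A = (-6 - (-1)r₂)/√12 = - \frac{4 \sqrt{3}}{3} - \frac{1}{2}, and B = -1 - A = - \frac{1}{2} + \frac{4 \sqrt{3}}{3}.
So g(n) = \left(- \frac{4 \sqrt{3}}{3} - \frac{1}{2}\right)\left(-2 + \sqrt{3}\right)^n + \left(- \frac{1}{2} + \frac{4 \sqrt{3}}{3}\right)\left(-2 - \sqrt{3}\right)^n.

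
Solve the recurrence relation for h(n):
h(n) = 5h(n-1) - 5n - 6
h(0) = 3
First-order linear with linear forcing.
Homogeneous solution: h_h(n) = A·(5)^n.
Try particular h_p(n) = pn + q. Substituting:
  pn + q = 5(p(n-1) + q) - 5n - 6.
Matching the n-coefficient: p = 5p - 5 ⇒ p = \frac{5}{4}.
Matching constants: q = -5p + 5q - 6 ⇒ q = \frac{49}{16}.
General: h(n) = A·(5)^n + \frac{5 n}{4} + \frac{49}{16}.
Apply h(0) = 3: A + \frac{49}{16} = 3 ⇒ A = - \frac{1}{16}.
So h(n) = - \frac{5^{n}}{16} + \frac{5 n}{4} + \frac{49}{16}.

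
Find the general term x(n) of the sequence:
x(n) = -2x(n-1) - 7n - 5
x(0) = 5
First-order linear with linear forcing.
Homogeneous solution: x_h(n) = A·(-2)^n.
Try particular x_p(n) = pn + q. Substituting:
  pn + q = -2(p(n-1) + q) - 7n - 5.
Matching the n-coefficient: p = -2p - 7 ⇒ p = - \frac{7}{3}.
Matching constants: q = 2p - 2q - 5 ⇒ q = - \frac{29}{9}.
General: x(n) = A·(-2)^n - \frac{7 n}{3} - \frac{29}{9}.
Apply x(0) = 5: A - \frac{29}{9} = 5 ⇒ A = \frac{74}{9}.
So x(n) = \frac{74 \left(-2\right)^{n}}{9} - \frac{7 n}{3} - \frac{29}{9}.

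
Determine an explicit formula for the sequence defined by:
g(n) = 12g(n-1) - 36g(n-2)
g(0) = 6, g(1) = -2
Characteristic equation: x² - 12x + 36 = 0, which is (x - (6))².
Repeated root r = 6.
General solution: g(n) = (A + Bn)·(6)^n.
From g(0) = 6: A = 6.
From g(1) = -2: (A + B)·(6) = -2 ⇒ B = - \frac{19}{3}.
So g(n) = \left(6 - \frac{19 n}{3}\right) \cdot (6)^n.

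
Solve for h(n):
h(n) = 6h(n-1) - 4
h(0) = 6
First-order linear non-homogeneous.
Homogeneous solution: h_h(n) = A·(6)^n.
Try constant particular solution h_p = K: K = 6K - 4 ⇒ K = \frac{4}{5}.
General: h(n) = A·(6)^n + \frac{4}{5}.
Apply h(0) = 6: A + \frac{4}{5} = 6 ⇒ A = \frac{26}{5}.
So h(n) = \frac{26 \cdot 6^{n}}{5} + \frac{4}{5}.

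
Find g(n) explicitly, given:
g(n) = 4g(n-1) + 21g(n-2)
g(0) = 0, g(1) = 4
Characteristic equation: x² - 4x - 21 = 0, which factors as (x - (7))(x - (-3)) = 0.
Roots r₁ = 7, r₂ = -3 (distinct).
General solution: g(n) = A·(7)^n + B·(-3)^n.
From g(0) = 0: A + B = 0.
From g(1) = 4: 7A - 3B = 4.
Solving: A = \frac{2}{5}, B = - \frac{2}{5}.
So g(n) = - \frac{2 \left(-3\right)^{n}}{5} + \frac{2 \cdot 7^{n}}{5}.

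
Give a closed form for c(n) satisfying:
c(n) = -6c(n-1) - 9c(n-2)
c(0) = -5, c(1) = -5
Characteristic equation: x² + 6x + 9 = 0, which is (x - (-3))².
Repeated root r = -3.
General solution: c(n) = (A + Bn)·(-3)^n.
From c(0) = -5: A = -5.
From c(1) = -5: (A + B)·(-3) = -5 ⇒ B = \frac{20}{3}.
So c(n) = \left(\frac{20 n}{3} - 5\right) \cdot (-3)^n.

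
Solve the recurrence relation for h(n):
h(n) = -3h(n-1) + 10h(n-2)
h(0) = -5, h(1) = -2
Characteristic equation: x² + 3x - 10 = 0, which factors as (x - (-5))(x - (2)) = 0.
Roots r₁ = -5, r₂ = 2 (distinct).
General solution: h(n) = A·(-5)^n + B·(2)^n.
From h(0) = -5: A + B = -5.
From h(1) = -2: -5A + 2B = -2.
Solving: A = - \frac{8}{7}, B = - \frac{27}{7}.
So h(n) = - \frac{8 \left(-5\right)^{n}}{7} - \frac{27 \cdot 2^{n}}{7}.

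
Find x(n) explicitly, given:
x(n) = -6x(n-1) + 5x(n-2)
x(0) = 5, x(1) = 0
Characteristic equation: x² + 6x - 5 = 0.
Discriminant Δ = (-6)² + 4·(5) = 56.
Roots r₁,₂ = (-6 ± √56)/2, so r₁ = -3 + \sqrt{14}, r₂ = - \sqrt{14} - 3.
General solution: x(n) = A·r₁^n + B·r₂^n.
From the initial conditions, A + B = 5 and r₁A + r₂B = 0.
Since r₁ - r₂ = √56: A = (0 - (5)r₂)/√56 = \frac{15 \sqrt{14}}{28} + \frac{5}{2}, and B = 5 - A = \frac{5}{2} - \frac{15 \sqrt{14}}{28}.
So x(n) = \left(\frac{15 \sqrt{14}}{28} + \frac{5}{2}\right)\left(-3 + \sqrt{14}\right)^n + \left(\frac{5}{2} - \frac{15 \sqrt{14}}{28}\right)\left(- \sqrt{14} - 3\right)^n.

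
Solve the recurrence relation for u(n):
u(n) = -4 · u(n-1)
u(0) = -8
Pure geometric recurrence with ratio -4.
By induction u(n) = u(0) · (-4)^n = - 8 \left(-4\right)^{n}.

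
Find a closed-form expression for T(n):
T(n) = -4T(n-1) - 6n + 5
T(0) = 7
First-order linear with linear forcing.
Homogeneous solution: T_h(n) = A·(-4)^n.
Try particular T_p(n) = pn + q. Substituting:
  pn + q = -4(p(n-1) + q) - 6n + 5.
Matching the n-coefficient: p = -4p - 6 ⇒ p = - \frac{6}{5}.
Matching constants: q = 4p - 4q + 5 ⇒ q = \frac{1}{25}.
General: T(n) = A·(-4)^n - \frac{6 n}{5} + \frac{1}{25}.
Apply T(0) = 7: A + \frac{1}{25} = 7 ⇒ A = \frac{174}{25}.
So T(n) = \frac{174 \left(-4\right)^{n}}{25} - \frac{6 n}{5} + \frac{1}{25}.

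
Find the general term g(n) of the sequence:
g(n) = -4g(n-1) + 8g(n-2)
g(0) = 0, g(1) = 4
Characteristic equation: x² + 4x - 8 = 0.
Discriminant Δ = (-4)² + 4·(8) = 48.
Roots r₁,₂ = (-4 ± √48)/2, so r₁ = -2 + 2 \sqrt{3}, r₂ = - 2 \sqrt{3} - 2.
General solution: g(n) = A·r₁^n + B·r₂^n.
From the initial conditions, A + B = 0 and r₁A + r₂B = 4.
Since r₁ - r₂ = √48: A = (4 - (0)r₂)/√48 = \frac{\sqrt{3}}{3}, and B = 0 - A = - \frac{\sqrt{3}}{3}.
So g(n) = \left(\frac{\sqrt{3}}{3}\right)\left(-2 + 2 \sqrt{3}\right)^n + \left(- \frac{\sqrt{3}}{3}\right)\left(- 2 \sqrt{3} - 2\right)^n.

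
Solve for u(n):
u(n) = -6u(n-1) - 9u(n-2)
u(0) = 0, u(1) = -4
Characteristic equation: x² + 6x + 9 = 0, which is (x - (-3))².
Repeated root r = -3.
General solution: u(n) = (A + Bn)·(-3)^n.
From u(0) = 0: A = 0.
From u(1) = -4: (A + B)·(-3) = -4 ⇒ B = \frac{4}{3}.
So u(n) = \left(\frac{4 n}{3}\right) \cdot (-3)^n.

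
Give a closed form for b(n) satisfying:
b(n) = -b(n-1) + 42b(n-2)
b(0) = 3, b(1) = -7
Characteristic equation: x² + x - 42 = 0, which factors as (x - (6))(x - (-7)) = 0.
Roots r₁ = 6, r₂ = -7 (distinct).
General solution: b(n) = A·(6)^n + B·(-7)^n.
From b(0) = 3: A + B = 3.
From b(1) = -7: 6A - 7B = -7.
Solving: A = \frac{14}{13}, B = \frac{25}{13}.
So b(n) = \frac{25 \left(-7\right)^{n}}{13} + \frac{14 \cdot 6^{n}}{13}.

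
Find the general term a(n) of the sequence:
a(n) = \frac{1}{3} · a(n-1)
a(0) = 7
Pure geometric recurrence with ratio \frac{1}{3}.
By induction a(n) = a(0) · (\frac{1}{3})^n = 7 \cdot 3^{- n}.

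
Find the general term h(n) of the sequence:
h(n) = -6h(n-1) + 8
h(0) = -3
First-order linear non-homogeneous.
Homogeneous solution: h_h(n) = A·(-6)^n.
Try constant particular solution h_p = K: K = -6K + 8 ⇒ K = \frac{8}{7}.
General: h(n) = A·(-6)^n + \frac{8}{7}.
Apply h(0) = -3: A + \frac{8}{7} = -3 ⇒ A = - \frac{29}{7}.
So h(n) = \frac{8}{7} - \frac{29 \left(-6\right)^{n}}{7}.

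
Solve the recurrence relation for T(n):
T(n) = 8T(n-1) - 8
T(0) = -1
First-order linear non-homogeneous.
Homogeneous solution: T_h(n) = A·(8)^n.
Try constant particular solution T_p = K: K = 8K - 8 ⇒ K = \frac{8}{7}.
General: T(n) = A·(8)^n + \frac{8}{7}.
Apply T(0) = -1: A + \frac{8}{7} = -1 ⇒ A = - \frac{15}{7}.
So T(n) = \frac{8}{7} - \frac{15 \cdot 8^{n}}{7}.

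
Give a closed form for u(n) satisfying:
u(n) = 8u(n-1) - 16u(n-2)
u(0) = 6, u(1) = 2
Characteristic equation: x² - 8x + 16 = 0, which is (x - (4))².
Repeated root r = 4.
General solution: u(n) = (A + Bn)·(4)^n.
From u(0) = 6: A = 6.
From u(1) = 2: (A + B)·(4) = 2 ⇒ B = - \frac{11}{2}.
So u(n) = \left(6 - \frac{11 n}{2}\right) \cdot (4)^n.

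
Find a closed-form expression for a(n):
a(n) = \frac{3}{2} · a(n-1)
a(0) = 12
Pure geometric recurrence with ratio \frac{3}{2}.
By induction a(n) = a(0) · (\frac{3}{2})^n = 12 \left(\frac{3}{2}\right)^{n}.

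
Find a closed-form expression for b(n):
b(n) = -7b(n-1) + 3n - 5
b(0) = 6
First-order linear with linear forcing.
Homogeneous solution: b_h(n) = A·(-7)^n.
Try particular b_p(n) = pn + q. Substituting:
  pn + q = -7(p(n-1) + q) + 3n - 5.
Matching the n-coefficient: p = -7p + 3 ⇒ p = \frac{3}{8}.
Matching constants: q = 7p - 7q - 5 ⇒ q = - \frac{19}{64}.
General: b(n) = A·(-7)^n + \frac{3 n}{8} - \frac{19}{64}.
Apply b(0) = 6: A - \frac{19}{64} = 6 ⇒ A = \frac{403}{64}.
So b(n) = \frac{403 \left(-7\right)^{n}}{64} + \frac{3 n}{8} - \frac{19}{64}.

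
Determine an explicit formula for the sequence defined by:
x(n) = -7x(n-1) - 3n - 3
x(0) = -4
First-order linear with linear forcing.
Homogeneous solution: x_h(n) = A·(-7)^n.
Try particular x_p(n) = pn + q. Substituting:
  pn + q = -7(p(n-1) + q) - 3n - 3.
Matching the n-coefficient: p = -7p - 3 ⇒ p = - \frac{3}{8}.
Matching constants: q = 7p - 7q - 3 ⇒ q = - \frac{45}{64}.
General: x(n) = A·(-7)^n - \frac{3 n}{8} - \frac{45}{64}.
Apply x(0) = -4: A - \frac{45}{64} = -4 ⇒ A = - \frac{211}{64}.
So x(n) = - \frac{211 \left(-7\right)^{n}}{64} - \frac{3 n}{8} - \frac{45}{64}.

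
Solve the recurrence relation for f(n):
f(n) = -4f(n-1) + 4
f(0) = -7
First-order linear non-homogeneous.
Homogeneous solution: f_h(n) = A·(-4)^n.
Try constant particular solution f_p = K: K = -4K + 4 ⇒ K = \frac{4}{5}.
General: f(n) = A·(-4)^n + \frac{4}{5}.
Apply f(0) = -7: A + \frac{4}{5} = -7 ⇒ A = - \frac{39}{5}.
So f(n) = \frac{4}{5} - \frac{39 \left(-4\right)^{n}}{5}.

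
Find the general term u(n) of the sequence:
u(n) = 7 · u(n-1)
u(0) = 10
Pure geometric recurrence with ratio 7.
By induction u(n) = u(0) · (7)^n = 10 \cdot 7^{n}.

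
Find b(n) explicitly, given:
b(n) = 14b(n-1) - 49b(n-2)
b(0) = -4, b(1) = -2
Characteristic equation: x² - 14x + 49 = 0, which is (x - (7))².
Repeated root r = 7.
General solution: b(n) = (A + Bn)·(7)^n.
From b(0) = -4: A = -4.
From b(1) = -2: (A + B)·(7) = -2 ⇒ B = \frac{26}{7}.
So b(n) = \left(\frac{26 n}{7} - 4\right) \cdot (7)^n.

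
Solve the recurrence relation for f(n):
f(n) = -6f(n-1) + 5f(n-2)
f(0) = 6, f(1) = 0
Characteristic equation: x² + 6x - 5 = 0.
Discriminant Δ = (-6)² + 4·(5) = 56.
Roots r₁,₂ = (-6 ± √56)/2, so r₁ = -3 + \sqrt{14}, r₂ = - \sqrt{14} - 3.
General solution: f(n) = A·r₁^n + B·r₂^n.
From the initial conditions, A + B = 6 and r₁A + r₂B = 0.
Since r₁ - r₂ = √56: A = (0 - (6)r₂)/√56 = \frac{9 \sqrt{14}}{14} + 3, and B = 6 - A = 3 - \frac{9 \sqrt{14}}{14}.
So f(n) = \left(\frac{9 \sqrt{14}}{14} + 3\right)\left(-3 + \sqrt{14}\right)^n + \left(3 - \frac{9 \sqrt{14}}{14}\right)\left(- \sqrt{14} - 3\right)^n.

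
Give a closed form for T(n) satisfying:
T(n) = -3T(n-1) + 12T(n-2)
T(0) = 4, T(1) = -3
Characteristic equation: x² + 3x - 12 = 0.
Discriminant Δ = (-3)² + 4·(12) = 57.
Roots r₁,₂ = (-3 ± √57)/2, so r₁ = - \frac{3}{2} + \frac{\sqrt{57}}{2}, r₂ = - \frac{\sqrt{57}}{2} - \frac{3}{2}.
General solution: T(n) = A·r₁^n + B·r₂^n.
From the initial conditions, A + B = 4 and r₁A + r₂B = -3.
Since r₁ - r₂ = √57: A = (-3 - (4)r₂)/√57 = \frac{\sqrt{57}}{19} + 2, and B = 4 - A = 2 - \frac{\sqrt{57}}{19}.
So T(n) = \left(\frac{\sqrt{57}}{19} + 2\right)\left(- \frac{3}{2} + \frac{\sqrt{57}}{2}\right)^n + \left(2 - \frac{\sqrt{57}}{19}\right)\left(- \frac{\sqrt{57}}{2} - \frac{3}{2}\right)^n.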